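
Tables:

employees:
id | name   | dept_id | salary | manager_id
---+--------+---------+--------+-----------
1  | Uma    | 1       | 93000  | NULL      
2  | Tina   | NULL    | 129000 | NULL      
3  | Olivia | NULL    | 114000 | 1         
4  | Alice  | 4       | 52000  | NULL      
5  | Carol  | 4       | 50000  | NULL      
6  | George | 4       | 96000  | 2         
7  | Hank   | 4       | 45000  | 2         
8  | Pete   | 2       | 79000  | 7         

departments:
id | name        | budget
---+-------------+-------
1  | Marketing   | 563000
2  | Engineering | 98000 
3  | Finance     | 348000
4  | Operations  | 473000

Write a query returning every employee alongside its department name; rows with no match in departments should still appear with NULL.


LEFT JOIN keeps every row from employees (the left table); where dept_id has no match in departments, the department columns become NULL. Walk through each employee:
  - employee 1 (Uma): dept_id=1 -> matches Marketing
  - employee 2 (Tina): dept_id=NULL, no match -> kept with NULL
  - employee 3 (Olivia): dept_id=NULL, no match -> kept with NULL
  - employee 4 (Alice): dept_id=4 -> matches Operations
  - employee 5 (Carol): dept_id=4 -> matches Operations
  - employee 6 (George): dept_id=4 -> matches Operations
  - employee 7 (Hank): dept_id=4 -> matches Operations
  - employee 8 (Pete): dept_id=2 -> matches Engineering
All 8 rows appear; 2 have NULL department.

SQL:
SELECT a.name, b.name AS department
FROM employees a
LEFT JOIN departments b ON a.dept_id = b.id

Result:
name   | department 
-------+------------
Uma    | Marketing  
Tina   | NULL       
Olivia | NULL       
Alice  | Operations 
Carol  | Operations 
George | Operations 
Hank   | Operations 
Pete   | Engineering


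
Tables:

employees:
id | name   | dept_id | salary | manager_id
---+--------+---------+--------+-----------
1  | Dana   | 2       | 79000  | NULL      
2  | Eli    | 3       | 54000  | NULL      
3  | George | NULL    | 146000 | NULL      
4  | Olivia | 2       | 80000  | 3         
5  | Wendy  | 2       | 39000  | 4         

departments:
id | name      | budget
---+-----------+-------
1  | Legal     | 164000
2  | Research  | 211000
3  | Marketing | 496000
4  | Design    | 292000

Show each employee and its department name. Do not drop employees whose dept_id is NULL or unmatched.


LEFT JOIN keeps every row from employees (the left table); where dept_id has no match in departments, the department columns become NULL. Walk through each employee:
  - employee 1 (Dana): dept_id=2 -> matches Research
  - employee 2 (Eli): dept_id=3 -> matches Marketing
  - employee 3 (George): dept_id=NULL, no match -> kept with NULL
  - employee 4 (Olivia): dept_id=2 -> matches Research
  - employee 5 (Wendy): dept_id=2 -> matches Research
All 5 rows appear; 1 has NULL department.

SQL:
SELECT a.name, b.name AS department
FROM employees a
LEFT JOIN departments b ON a.dept_id = b.id

Result:
name   | department
-------+-----------
Dana   | Research  
Eli    | Marketing 
George | NULL      
Olivia | Research  
Wendy  | Research  


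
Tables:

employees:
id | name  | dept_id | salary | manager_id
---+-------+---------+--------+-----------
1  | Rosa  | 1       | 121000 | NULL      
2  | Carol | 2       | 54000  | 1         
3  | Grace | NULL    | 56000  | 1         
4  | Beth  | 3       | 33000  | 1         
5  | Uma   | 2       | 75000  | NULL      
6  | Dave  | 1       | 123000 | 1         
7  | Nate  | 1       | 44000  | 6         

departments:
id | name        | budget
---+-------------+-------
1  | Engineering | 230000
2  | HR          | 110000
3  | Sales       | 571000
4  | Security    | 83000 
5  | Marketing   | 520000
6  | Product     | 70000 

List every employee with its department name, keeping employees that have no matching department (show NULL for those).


LEFT JOIN keeps every row from employees (the left table); where dept_id has no match in departments, the department columns become NULL. Walk through each employee:
  - employee 1 (Rosa): dept_id=1 -> matches Engineering
  - employee 2 (Carol): dept_id=2 -> matches HR
  - employee 3 (Grace): dept_id=NULL, no match -> kept with NULL
  - employee 4 (Beth): dept_id=3 -> matches Sales
  - employee 5 (Uma): dept_id=2 -> matches HR
  - employee 6 (Dave): dept_id=1 -> matches Engineering
  - employee 7 (Nate): dept_id=1 -> matches Engineering
All 7 rows appear; 1 has NULL department.

SQL:
SELECT a.name, b.name AS department
FROM employees a
LEFT JOIN departments b ON a.dept_id = b.id

Result:
name  | department 
------+------------
Rosa  | Engineering
Carol | HR         
Grace | NULL       
Beth  | Sales      
Uma   | HR         
Dave  | Engineering
Nate  | Engineering


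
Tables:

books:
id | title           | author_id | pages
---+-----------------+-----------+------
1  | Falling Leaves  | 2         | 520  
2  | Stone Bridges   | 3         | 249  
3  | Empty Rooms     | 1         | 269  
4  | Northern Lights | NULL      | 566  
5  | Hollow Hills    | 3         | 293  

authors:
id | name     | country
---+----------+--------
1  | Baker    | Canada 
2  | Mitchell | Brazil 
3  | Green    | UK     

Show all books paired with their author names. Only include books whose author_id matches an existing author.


INNER JOIN keeps only books rows whose author_id matches an id in authors. Walk through each book:
  - book 1 (Falling Leaves): author_id=2 -> matches Mitchell
  - book 2 (Stone Bridges): author_id=3 -> matches Green
  - book 3 (Empty Rooms): author_id=1 -> matches Baker
  - book 4 (Northern Lights): author_id=NULL, no match -> dropped
  - book 5 (Hollow Hills): author_id=3 -> matches Green
So 1 of 5 rows is dropped.

SQL:
SELECT a.title, b.name AS author
FROM books a
INNER JOIN authors b ON a.author_id = b.id

Result:
title          | author  
---------------+---------
Falling Leaves | Mitchell
Stone Bridges  | Green   
Empty Rooms    | Baker   
Hollow Hills   | Green   


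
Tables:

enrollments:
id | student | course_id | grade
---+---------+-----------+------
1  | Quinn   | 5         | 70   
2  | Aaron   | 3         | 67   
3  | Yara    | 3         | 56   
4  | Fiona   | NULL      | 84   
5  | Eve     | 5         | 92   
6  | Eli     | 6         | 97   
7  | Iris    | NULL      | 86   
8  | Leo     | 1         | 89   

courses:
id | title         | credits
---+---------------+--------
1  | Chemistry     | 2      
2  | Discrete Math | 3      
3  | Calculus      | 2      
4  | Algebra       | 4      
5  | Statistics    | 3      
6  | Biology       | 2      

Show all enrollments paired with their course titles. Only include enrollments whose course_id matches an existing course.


INNER JOIN keeps only enrollments rows whose course_id matches an id in courses. Walk through each enrollment:
  - enrollment 1 (Quinn): course_id=5 -> matches Statistics
  - enrollment 2 (Aaron): course_id=3 -> matches Calculus
  - enrollment 3 (Yara): course_id=3 -> matches Calculus
  - enrollment 4 (Fiona): course_id=NULL, no match -> dropped
  - enrollment 5 (Eve): course_id=5 -> matches Statistics
  - enrollment 6 (Eli): course_id=6 -> matches Biology
  - enrollment 7 (Iris): course_id=NULL, no match -> dropped
  - enrollment 8 (Leo): course_id=1 -> matches Chemistry
So 2 of 8 rows are dropped.

SQL:
SELECT a.student, b.title AS course
FROM enrollments a
INNER JOIN courses b ON a.course_id = b.id

Result:
student | course    
--------+-----------
Quinn   | Statistics
Aaron   | Calculus  
Yara    | Calculus  
Eve     | Statistics
Eli     | Biology   
Leo     | Chemistry 


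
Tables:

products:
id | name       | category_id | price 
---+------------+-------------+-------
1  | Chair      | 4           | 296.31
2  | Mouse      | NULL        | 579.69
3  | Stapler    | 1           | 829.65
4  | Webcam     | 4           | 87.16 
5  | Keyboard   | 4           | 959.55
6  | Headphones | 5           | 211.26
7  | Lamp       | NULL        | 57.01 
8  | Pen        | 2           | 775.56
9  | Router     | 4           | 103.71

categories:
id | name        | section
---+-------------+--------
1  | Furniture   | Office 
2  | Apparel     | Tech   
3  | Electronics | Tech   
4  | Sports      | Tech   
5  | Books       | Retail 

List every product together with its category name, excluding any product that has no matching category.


INNER JOIN keeps only products rows whose category_id matches an id in categories. Walk through each product:
  - product 1 (Chair): category_id=4 -> matches Sports
  - product 2 (Mouse): category_id=NULL, no match -> dropped
  - product 3 (Stapler): category_id=1 -> matches Furniture
  - product 4 (Webcam): category_id=4 -> matches Sports
  - product 5 (Keyboard): category_id=4 -> matches Sports
  - product 6 (Headphones): category_id=5 -> matches Books
  - product 7 (Lamp): category_id=NULL, no match -> dropped
  - product 8 (Pen): category_id=2 -> matches Apparel
  - product 9 (Router): category_id=4 -> matches Sports
So 2 of 9 rows are dropped.

SQL:
SELECT a.name, b.name AS category
FROM products a
INNER JOIN categories b ON a.category_id = b.id

Result:
name       | category 
-----------+----------
Chair      | Sports   
Stapler    | Furniture
Webcam     | Sports   
Keyboard   | Sports   
Headphones | Books    
Pen        | Apparel  
Router     | Sports   


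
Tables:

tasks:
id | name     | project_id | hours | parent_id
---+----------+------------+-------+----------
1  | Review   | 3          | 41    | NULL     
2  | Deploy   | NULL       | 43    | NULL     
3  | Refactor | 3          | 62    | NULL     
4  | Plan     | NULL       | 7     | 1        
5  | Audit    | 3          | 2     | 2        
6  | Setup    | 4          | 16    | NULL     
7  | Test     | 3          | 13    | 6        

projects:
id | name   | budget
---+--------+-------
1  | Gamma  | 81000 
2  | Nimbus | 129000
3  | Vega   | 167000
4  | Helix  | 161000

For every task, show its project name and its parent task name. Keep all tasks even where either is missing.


Two LEFT JOINs from the same base table tasks: one to projects via project_id, one to tasks itself via parent_id. Both are LEFT so every task is preserved.
Match against projects:
  - task 1 (Review): project_id=3 -> matches Vega
  - task 2 (Deploy): project_id=NULL, no match -> kept with NULL
  - task 3 (Refactor): project_id=3 -> matches Vega
  - task 4 (Plan): project_id=NULL, no match -> kept with NULL
  - task 5 (Audit): project_id=3 -> matches Vega
  - task 6 (Setup): project_id=4 -> matches Helix
  - task 7 (Test): project_id=3 -> matches Vega
Match against tasks (self):
  - task 1 (Review): parent_id=NULL -> NULL
  - task 2 (Deploy): parent_id=NULL -> NULL
  - task 3 (Refactor): parent_id=NULL -> NULL
  - task 4 (Plan): parent_id=1 -> Review
  - task 5 (Audit): parent_id=2 -> Deploy
  - task 6 (Setup): parent_id=NULL -> NULL
  - task 7 (Test): parent_id=6 -> Setup

SQL:
SELECT a.name, b.name AS project, c.name AS parent
FROM tasks a
LEFT JOIN projects b ON a.project_id = b.id
LEFT JOIN tasks c ON a.parent_id = c.id

Result:
name     | project | parent
---------+---------+-------
Review   | Vega    | NULL  
Deploy   | NULL    | NULL  
Refactor | Vega    | NULL  
Plan     | NULL    | Review
Audit    | Vega    | Deploy
Setup    | Helix   | NULL  
Test     | Vega    | Setup 


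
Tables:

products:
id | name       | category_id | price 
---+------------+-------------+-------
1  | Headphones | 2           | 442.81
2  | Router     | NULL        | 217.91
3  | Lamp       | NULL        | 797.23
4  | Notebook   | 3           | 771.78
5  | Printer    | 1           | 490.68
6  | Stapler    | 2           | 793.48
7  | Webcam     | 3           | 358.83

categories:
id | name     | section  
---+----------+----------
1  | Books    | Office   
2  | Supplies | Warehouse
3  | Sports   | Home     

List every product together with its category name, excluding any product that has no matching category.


INNER JOIN keeps only products rows whose category_id matches an id in categories. Walk through each product:
  - product 1 (Headphones): category_id=2 -> matches Supplies
  - product 2 (Router): category_id=NULL, no match -> dropped
  - product 3 (Lamp): category_id=NULL, no match -> dropped
  - product 4 (Notebook): category_id=3 -> matches Sports
  - product 5 (Printer): category_id=1 -> matches Books
  - product 6 (Stapler): category_id=2 -> matches Supplies
  - product 7 (Webcam): category_id=3 -> matches Sports
So 2 of 7 rows are dropped.

SQL:
SELECT a.name, b.name AS category
FROM products a
INNER JOIN categories b ON a.category_id = b.id

Result:
name       | category
-----------+---------
Headphones | Supplies
Notebook   | Sports  
Printer    | Books   
Stapler    | Supplies
Webcam     | Sports  


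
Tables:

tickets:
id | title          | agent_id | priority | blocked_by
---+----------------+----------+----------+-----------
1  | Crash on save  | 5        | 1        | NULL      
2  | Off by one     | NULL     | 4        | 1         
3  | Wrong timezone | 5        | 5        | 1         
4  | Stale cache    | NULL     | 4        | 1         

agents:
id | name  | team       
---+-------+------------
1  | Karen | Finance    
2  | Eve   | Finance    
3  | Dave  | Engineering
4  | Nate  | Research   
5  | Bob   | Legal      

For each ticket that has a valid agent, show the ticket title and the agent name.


INNER JOIN keeps only tickets rows whose agent_id matches an id in agents. Walk through each ticket:
  - ticket 1 (Crash on save): agent_id=5 -> matches Bob
  - ticket 2 (Off by one): agent_id=NULL, no match -> dropped
  - ticket 3 (Wrong timezone): agent_id=5 -> matches Bob
  - ticket 4 (Stale cache): agent_id=NULL, no match -> dropped
So 2 of 4 rows are dropped.

SQL:
SELECT a.title, b.name AS agent
FROM tickets a
INNER JOIN agents b ON a.agent_id = b.id

Result:
title          | agent
---------------+------
Crash on save  | Bob  
Wrong timezone | Bob  


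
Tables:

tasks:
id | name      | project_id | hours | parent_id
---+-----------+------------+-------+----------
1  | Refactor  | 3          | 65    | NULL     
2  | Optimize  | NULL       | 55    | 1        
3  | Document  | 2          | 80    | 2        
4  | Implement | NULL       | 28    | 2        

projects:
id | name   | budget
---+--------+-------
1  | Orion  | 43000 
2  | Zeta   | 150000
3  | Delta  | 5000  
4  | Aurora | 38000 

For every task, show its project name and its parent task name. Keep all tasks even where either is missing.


Two LEFT JOINs from the same base table tasks: one to projects via project_id, one to tasks itself via parent_id. Both are LEFT so every task is preserved.
Match against projects:
  - task 1 (Refactor): project_id=3 -> matches Delta
  - task 2 (Optimize): project_id=NULL, no match -> kept with NULL
  - task 3 (Document): project_id=2 -> matches Zeta
  - task 4 (Implement): project_id=NULL, no match -> kept with NULL
Match against tasks (self):
  - task 1 (Refactor): parent_id=NULL -> NULL
  - task 2 (Optimize): parent_id=1 -> Refactor
  - task 3 (Document): parent_id=2 -> Optimize
  - task 4 (Implement): parent_id=2 -> Optimize

SQL:
SELECT a.name, b.name AS project, c.name AS parent
FROM tasks a
LEFT JOIN projects b ON a.project_id = b.id
LEFT JOIN tasks c ON a.parent_id = c.id

Result:
name      | project | parent  
----------+---------+---------
Refactor  | Delta   | NULL    
Optimize  | NULL    | Refactor
Document  | Zeta    | Optimize
Implement | NULL    | Optimize


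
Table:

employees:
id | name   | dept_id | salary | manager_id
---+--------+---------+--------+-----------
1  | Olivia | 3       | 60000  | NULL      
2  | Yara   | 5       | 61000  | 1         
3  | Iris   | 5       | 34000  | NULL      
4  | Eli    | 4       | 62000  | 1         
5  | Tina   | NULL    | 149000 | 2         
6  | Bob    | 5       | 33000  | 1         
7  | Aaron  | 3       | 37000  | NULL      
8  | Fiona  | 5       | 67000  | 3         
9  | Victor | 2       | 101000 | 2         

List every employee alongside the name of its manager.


This is a self-join: employees is joined to a second copy of itself, matching each row's manager_id to another row's id. Use LEFT JOIN so rows with manager_id=NULL are kept.
  - employee 1 (Olivia): manager_id=NULL -> NULL
  - employee 2 (Yara): manager_id=1 -> Olivia
  - employee 3 (Iris): manager_id=NULL -> NULL
  - employee 4 (Eli): manager_id=1 -> Olivia
  - employee 5 (Tina): manager_id=2 -> Yara
  - employee 6 (Bob): manager_id=1 -> Olivia
  - employee 7 (Aaron): manager_id=NULL -> NULL
  - employee 8 (Fiona): manager_id=3 -> Iris
  - employee 9 (Victor): manager_id=2 -> Yara

SQL:
SELECT a.name AS item, b.name AS manager
FROM employees a
LEFT JOIN employees b ON a.manager_id = b.id

Result:
item   | manager
-------+--------
Olivia | NULL   
Yara   | Olivia 
Iris   | NULL   
Eli    | Olivia 
Tina   | Yara   
Bob    | Olivia 
Aaron  | NULL   
Fiona  | Iris   
Victor | Yara   


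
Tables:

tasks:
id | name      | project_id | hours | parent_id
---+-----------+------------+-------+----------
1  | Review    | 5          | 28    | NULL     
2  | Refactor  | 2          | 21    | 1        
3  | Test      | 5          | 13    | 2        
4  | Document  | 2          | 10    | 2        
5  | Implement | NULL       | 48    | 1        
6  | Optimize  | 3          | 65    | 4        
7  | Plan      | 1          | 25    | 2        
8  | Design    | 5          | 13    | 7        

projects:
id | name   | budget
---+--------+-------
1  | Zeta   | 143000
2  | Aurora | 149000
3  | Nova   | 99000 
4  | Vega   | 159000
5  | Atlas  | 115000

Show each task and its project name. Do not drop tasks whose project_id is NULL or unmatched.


LEFT JOIN keeps every row from tasks (the left table); where project_id has no match in projects, the project columns become NULL. Walk through each task:
  - task 1 (Review): project_id=5 -> matches Atlas
  - task 2 (Refactor): project_id=2 -> matches Aurora
  - task 3 (Test): project_id=5 -> matches Atlas
  - task 4 (Document): project_id=2 -> matches Aurora
  - task 5 (Implement): project_id=NULL, no match -> kept with NULL
  - task 6 (Optimize): project_id=3 -> matches Nova
  - task 7 (Plan): project_id=1 -> matches Zeta
  - task 8 (Design): project_id=5 -> matches Atlas
All 8 rows appear; 1 has NULL project.

SQL:
SELECT a.name, b.name AS project
FROM tasks a
LEFT JOIN projects b ON a.project_id = b.id

Result:
name      | project
----------+--------
Review    | Atlas  
Refactor  | Aurora 
Test      | Atlas  
Document  | Aurora 
Implement | NULL   
Optimize  | Nova   
Plan      | Zeta   
Design    | Atlas  


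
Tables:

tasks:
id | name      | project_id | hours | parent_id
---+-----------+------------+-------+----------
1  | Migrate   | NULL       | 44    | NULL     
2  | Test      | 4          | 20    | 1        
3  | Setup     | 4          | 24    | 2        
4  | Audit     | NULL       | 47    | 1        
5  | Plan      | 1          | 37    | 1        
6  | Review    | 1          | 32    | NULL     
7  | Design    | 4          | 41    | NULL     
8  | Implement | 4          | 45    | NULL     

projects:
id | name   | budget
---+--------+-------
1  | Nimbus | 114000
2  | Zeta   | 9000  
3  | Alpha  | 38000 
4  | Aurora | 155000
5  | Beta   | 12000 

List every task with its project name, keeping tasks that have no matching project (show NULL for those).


LEFT JOIN keeps every row from tasks (the left table); where project_id has no match in projects, the project columns become NULL. Walk through each task:
  - task 1 (Migrate): project_id=NULL, no match -> kept with NULL
  - task 2 (Test): project_id=4 -> matches Aurora
  - task 3 (Setup): project_id=4 -> matches Aurora
  - task 4 (Audit): project_id=NULL, no match -> kept with NULL
  - task 5 (Plan): project_id=1 -> matches Nimbus
  - task 6 (Review): project_id=1 -> matches Nimbus
  - task 7 (Design): project_id=4 -> matches Aurora
  - task 8 (Implement): project_id=4 -> matches Aurora
All 8 rows appear; 2 have NULL project.

SQL:
SELECT a.name, b.name AS project
FROM tasks a
LEFT JOIN projects b ON a.project_id = b.id

Result:
name      | project
----------+--------
Migrate   | NULL   
Test      | Aurora 
Setup     | Aurora 
Audit     | NULL   
Plan      | Nimbus 
Review    | Nimbus 
Design    | Aurora 
Implement | Aurora 


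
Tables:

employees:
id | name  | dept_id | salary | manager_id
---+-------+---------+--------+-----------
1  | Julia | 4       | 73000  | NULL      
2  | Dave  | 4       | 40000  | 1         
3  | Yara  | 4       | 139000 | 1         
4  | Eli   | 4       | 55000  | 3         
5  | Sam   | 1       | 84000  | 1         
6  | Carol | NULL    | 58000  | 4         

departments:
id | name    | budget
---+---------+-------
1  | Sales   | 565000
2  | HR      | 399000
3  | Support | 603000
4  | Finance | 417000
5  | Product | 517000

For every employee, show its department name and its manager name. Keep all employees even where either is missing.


Two LEFT JOINs from the same base table employees: one to departments via dept_id, one to employees itself via manager_id. Both are LEFT so every employee is preserved.
Match against departments:
  - employee 1 (Julia): dept_id=4 -> matches Finance
  - employee 2 (Dave): dept_id=4 -> matches Finance
  - employee 3 (Yara): dept_id=4 -> matches Finance
  - employee 4 (Eli): dept_id=4 -> matches Finance
  - employee 5 (Sam): dept_id=1 -> matches Sales
  - employee 6 (Carol): dept_id=NULL, no match -> kept with NULL
Match against employees (self):
  - employee 1 (Julia): manager_id=NULL -> NULL
  - employee 2 (Dave): manager_id=1 -> Julia
  - employee 3 (Yara): manager_id=1 -> Julia
  - employee 4 (Eli): manager_id=3 -> Yara
  - employee 5 (Sam): manager_id=1 -> Julia
  - employee 6 (Carol): manager_id=4 -> Eli

SQL:
SELECT a.name, b.name AS department, c.name AS manager
FROM employees a
LEFT JOIN departments b ON a.dept_id = b.id
LEFT JOIN employees c ON a.manager_id = c.id

Result:
name  | department | manager
------+------------+--------
Julia | Finance    | NULL   
Dave  | Finance    | Julia  
Yara  | Finance    | Julia  
Eli   | Finance    | Yara   
Sam   | Sales      | Julia  
Carol | NULL       | Eli    


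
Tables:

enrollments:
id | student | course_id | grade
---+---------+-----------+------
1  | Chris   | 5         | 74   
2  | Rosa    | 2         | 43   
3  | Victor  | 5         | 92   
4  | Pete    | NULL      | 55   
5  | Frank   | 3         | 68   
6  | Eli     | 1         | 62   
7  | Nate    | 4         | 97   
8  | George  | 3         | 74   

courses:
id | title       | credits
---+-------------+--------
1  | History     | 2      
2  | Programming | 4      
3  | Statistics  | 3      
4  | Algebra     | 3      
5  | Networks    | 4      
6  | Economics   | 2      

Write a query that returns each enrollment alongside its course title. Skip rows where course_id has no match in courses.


INNER JOIN keeps only enrollments rows whose course_id matches an id in courses. Walk through each enrollment:
  - enrollment 1 (Chris): course_id=5 -> matches Networks
  - enrollment 2 (Rosa): course_id=2 -> matches Programming
  - enrollment 3 (Victor): course_id=5 -> matches Networks
  - enrollment 4 (Pete): course_id=NULL, no match -> dropped
  - enrollment 5 (Frank): course_id=3 -> matches Statistics
  - enrollment 6 (Eli): course_id=1 -> matches History
  - enrollment 7 (Nate): course_id=4 -> matches Algebra
  - enrollment 8 (George): course_id=3 -> matches Statistics
So 1 of 8 rows is dropped.

SQL:
SELECT a.student, b.title AS course
FROM enrollments a
INNER JOIN courses b ON a.course_id = b.id

Result:
student | course     
--------+------------
Chris   | Networks   
Rosa    | Programming
Victor  | Networks   
Frank   | Statistics 
Eli     | History    
Nate    | Algebra    
George  | Statistics 


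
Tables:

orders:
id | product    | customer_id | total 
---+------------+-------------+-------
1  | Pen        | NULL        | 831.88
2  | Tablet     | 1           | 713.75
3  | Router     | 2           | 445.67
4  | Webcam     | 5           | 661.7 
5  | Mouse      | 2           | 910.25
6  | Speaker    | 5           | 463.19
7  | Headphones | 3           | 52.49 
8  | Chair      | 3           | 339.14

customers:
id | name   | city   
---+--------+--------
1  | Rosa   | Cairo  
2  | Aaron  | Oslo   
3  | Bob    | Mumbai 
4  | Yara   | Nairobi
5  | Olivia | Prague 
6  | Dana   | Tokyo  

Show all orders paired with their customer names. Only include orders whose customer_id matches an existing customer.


INNER JOIN keeps only orders rows whose customer_id matches an id in customers. Walk through each order:
  - order 1 (Pen): customer_id=NULL, no match -> dropped
  - order 2 (Tablet): customer_id=1 -> matches Rosa
  - order 3 (Router): customer_id=2 -> matches Aaron
  - order 4 (Webcam): customer_id=5 -> matches Olivia
  - order 5 (Mouse): customer_id=2 -> matches Aaron
  - order 6 (Speaker): customer_id=5 -> matches Olivia
  - order 7 (Headphones): customer_id=3 -> matches Bob
  - order 8 (Chair): customer_id=3 -> matches Bob
So 1 of 8 rows is dropped.

SQL:
SELECT a.product, b.name AS customer
FROM orders a
INNER JOIN customers b ON a.customer_id = b.id

Result:
product    | customer
-----------+---------
Tablet     | Rosa    
Router     | Aaron   
Webcam     | Olivia  
Mouse      | Aaron   
Speaker    | Olivia  
Headphones | Bob     
Chair      | Bob     


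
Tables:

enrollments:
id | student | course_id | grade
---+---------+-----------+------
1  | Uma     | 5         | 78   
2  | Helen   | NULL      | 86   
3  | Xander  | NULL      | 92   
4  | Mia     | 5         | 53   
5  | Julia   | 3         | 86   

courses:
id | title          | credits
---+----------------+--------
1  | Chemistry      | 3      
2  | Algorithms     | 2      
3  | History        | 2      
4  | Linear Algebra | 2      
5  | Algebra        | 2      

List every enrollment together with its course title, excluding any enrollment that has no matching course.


INNER JOIN keeps only enrollments rows whose course_id matches an id in courses. Walk through each enrollment:
  - enrollment 1 (Uma): course_id=5 -> matches Algebra
  - enrollment 2 (Helen): course_id=NULL, no match -> dropped
  - enrollment 3 (Xander): course_id=NULL, no match -> dropped
  - enrollment 4 (Mia): course_id=5 -> matches Algebra
  - enrollment 5 (Julia): course_id=3 -> matches History
So 2 of 5 rows are dropped.

SQL:
SELECT a.student, b.title AS course
FROM enrollments a
INNER JOIN courses b ON a.course_id = b.id

Result:
student | course 
--------+--------
Uma     | Algebra
Mia     | Algebra
Julia   | History


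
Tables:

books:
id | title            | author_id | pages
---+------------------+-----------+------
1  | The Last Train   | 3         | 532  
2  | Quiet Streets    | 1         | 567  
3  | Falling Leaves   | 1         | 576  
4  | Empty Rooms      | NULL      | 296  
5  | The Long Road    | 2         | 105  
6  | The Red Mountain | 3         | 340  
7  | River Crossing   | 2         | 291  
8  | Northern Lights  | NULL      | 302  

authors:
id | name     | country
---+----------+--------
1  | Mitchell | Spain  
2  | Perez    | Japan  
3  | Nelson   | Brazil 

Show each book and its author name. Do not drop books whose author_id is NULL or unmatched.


LEFT JOIN keeps every row from books (the left table); where author_id has no match in authors, the author columns become NULL. Walk through each book:
  - book 1 (The Last Train): author_id=3 -> matches Nelson
  - book 2 (Quiet Streets): author_id=1 -> matches Mitchell
  - book 3 (Falling Leaves): author_id=1 -> matches Mitchell
  - book 4 (Empty Rooms): author_id=NULL, no match -> kept with NULL
  - book 5 (The Long Road): author_id=2 -> matches Perez
  - book 6 (The Red Mountain): author_id=3 -> matches Nelson
  - book 7 (River Crossing): author_id=2 -> matches Perez
  - book 8 (Northern Lights): author_id=NULL, no match -> kept with NULL
All 8 rows appear; 2 have NULL author.

SQL:
SELECT a.title, b.name AS author
FROM books a
LEFT JOIN authors b ON a.author_id = b.id

Result:
title            | author  
-----------------+---------
The Last Train   | Nelson  
Quiet Streets    | Mitchell
Falling Leaves   | Mitchell
Empty Rooms      | NULL    
The Long Road    | Perez   
The Red Mountain | Nelson  
River Crossing   | Perez   
Northern Lights  | NULL    


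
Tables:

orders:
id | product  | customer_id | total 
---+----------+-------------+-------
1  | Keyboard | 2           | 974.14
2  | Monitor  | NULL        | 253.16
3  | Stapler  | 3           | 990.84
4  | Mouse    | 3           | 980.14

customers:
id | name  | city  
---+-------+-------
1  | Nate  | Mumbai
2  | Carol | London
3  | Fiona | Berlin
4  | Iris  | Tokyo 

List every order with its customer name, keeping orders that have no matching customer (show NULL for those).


LEFT JOIN keeps every row from orders (the left table); where customer_id has no match in customers, the customer columns become NULL. Walk through each order:
  - order 1 (Keyboard): customer_id=2 -> matches Carol
  - order 2 (Monitor): customer_id=NULL, no match -> kept with NULL
  - order 3 (Stapler): customer_id=3 -> matches Fiona
  - order 4 (Mouse): customer_id=3 -> matches Fiona
All 4 rows appear; 1 has NULL customer.

SQL:
SELECT a.product, b.name AS customer
FROM orders a
LEFT JOIN customers b ON a.customer_id = b.id

Result:
product  | customer
---------+---------
Keyboard | Carol   
Monitor  | NULL    
Stapler  | Fiona   
Mouse    | Fiona   


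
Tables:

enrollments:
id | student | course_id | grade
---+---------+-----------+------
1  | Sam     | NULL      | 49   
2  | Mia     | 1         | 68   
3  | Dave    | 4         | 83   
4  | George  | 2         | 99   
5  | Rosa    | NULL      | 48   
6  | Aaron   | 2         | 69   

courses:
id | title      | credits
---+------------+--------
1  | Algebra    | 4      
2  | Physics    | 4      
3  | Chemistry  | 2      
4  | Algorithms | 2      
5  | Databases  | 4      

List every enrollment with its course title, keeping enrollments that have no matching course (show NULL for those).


LEFT JOIN keeps every row from enrollments (the left table); where course_id has no match in courses, the course columns become NULL. Walk through each enrollment:
  - enrollment 1 (Sam): course_id=NULL, no match -> kept with NULL
  - enrollment 2 (Mia): course_id=1 -> matches Algebra
  - enrollment 3 (Dave): course_id=4 -> matches Algorithms
  - enrollment 4 (George): course_id=2 -> matches Physics
  - enrollment 5 (Rosa): course_id=NULL, no match -> kept with NULL
  - enrollment 6 (Aaron): course_id=2 -> matches Physics
All 6 rows appear; 2 have NULL course.

SQL:
SELECT a.student, b.title AS course
FROM enrollments a
LEFT JOIN courses b ON a.course_id = b.id

Result:
student | course    
--------+-----------
Sam     | NULL      
Mia     | Algebra   
Dave    | Algorithms
George  | Physics   
Rosa    | NULL      
Aaron   | Physics   


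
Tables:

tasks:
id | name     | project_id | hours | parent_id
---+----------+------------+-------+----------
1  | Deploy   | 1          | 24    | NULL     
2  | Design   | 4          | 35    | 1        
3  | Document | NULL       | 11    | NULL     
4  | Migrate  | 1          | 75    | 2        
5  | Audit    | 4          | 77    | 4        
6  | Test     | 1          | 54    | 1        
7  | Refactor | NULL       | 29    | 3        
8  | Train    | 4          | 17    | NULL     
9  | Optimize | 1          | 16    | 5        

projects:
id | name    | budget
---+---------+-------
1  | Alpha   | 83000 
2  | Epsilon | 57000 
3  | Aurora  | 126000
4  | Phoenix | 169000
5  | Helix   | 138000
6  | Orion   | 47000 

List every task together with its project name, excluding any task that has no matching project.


INNER JOIN keeps only tasks rows whose project_id matches an id in projects. Walk through each task:
  - task 1 (Deploy): project_id=1 -> matches Alpha
  - task 2 (Design): project_id=4 -> matches Phoenix
  - task 3 (Document): project_id=NULL, no match -> dropped
  - task 4 (Migrate): project_id=1 -> matches Alpha
  - task 5 (Audit): project_id=4 -> matches Phoenix
  - task 6 (Test): project_id=1 -> matches Alpha
  - task 7 (Refactor): project_id=NULL, no match -> dropped
  - task 8 (Train): project_id=4 -> matches Phoenix
  - task 9 (Optimize): project_id=1 -> matches Alpha
So 2 of 9 rows are dropped.

SQL:
SELECT a.name, b.name AS project
FROM tasks a
INNER JOIN projects b ON a.project_id = b.id

Result:
name     | project
---------+--------
Deploy   | Alpha  
Design   | Phoenix
Migrate  | Alpha  
Audit    | Phoenix
Test     | Alpha  
Train    | Phoenix
Optimize | Alpha  


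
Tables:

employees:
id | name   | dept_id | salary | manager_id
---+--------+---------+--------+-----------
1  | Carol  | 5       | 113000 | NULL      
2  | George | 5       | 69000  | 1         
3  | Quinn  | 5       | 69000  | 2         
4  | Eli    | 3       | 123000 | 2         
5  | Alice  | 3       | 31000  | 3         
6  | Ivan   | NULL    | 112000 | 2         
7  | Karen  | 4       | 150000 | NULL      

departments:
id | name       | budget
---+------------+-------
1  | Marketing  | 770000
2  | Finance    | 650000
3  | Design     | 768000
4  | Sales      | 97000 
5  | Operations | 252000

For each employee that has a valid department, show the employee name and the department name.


INNER JOIN keeps only employees rows whose dept_id matches an id in departments. Walk through each employee:
  - employee 1 (Carol): dept_id=5 -> matches Operations
  - employee 2 (George): dept_id=5 -> matches Operations
  - employee 3 (Quinn): dept_id=5 -> matches Operations
  - employee 4 (Eli): dept_id=3 -> matches Design
  - employee 5 (Alice): dept_id=3 -> matches Design
  - employee 6 (Ivan): dept_id=NULL, no match -> dropped
  - employee 7 (Karen): dept_id=4 -> matches Sales
So 1 of 7 rows is dropped.

SQL:
SELECT a.name, b.name AS department
FROM employees a
INNER JOIN departments b ON a.dept_id = b.id

Result:
name   | department
-------+-----------
Carol  | Operations
George | Operations
Quinn  | Operations
Eli    | Design    
Alice  | Design    
Karen  | Sales     


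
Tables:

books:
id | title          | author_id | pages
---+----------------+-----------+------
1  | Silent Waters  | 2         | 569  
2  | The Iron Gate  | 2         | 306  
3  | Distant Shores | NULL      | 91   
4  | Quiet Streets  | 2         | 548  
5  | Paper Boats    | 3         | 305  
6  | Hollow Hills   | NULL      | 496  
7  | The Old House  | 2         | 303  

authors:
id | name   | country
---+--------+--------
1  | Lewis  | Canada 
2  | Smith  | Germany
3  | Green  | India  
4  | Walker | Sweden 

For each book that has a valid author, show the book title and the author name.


INNER JOIN keeps only books rows whose author_id matches an id in authors. Walk through each book:
  - book 1 (Silent Waters): author_id=2 -> matches Smith
  - book 2 (The Iron Gate): author_id=2 -> matches Smith
  - book 3 (Distant Shores): author_id=NULL, no match -> dropped
  - book 4 (Quiet Streets): author_id=2 -> matches Smith
  - book 5 (Paper Boats): author_id=3 -> matches Green
  - book 6 (Hollow Hills): author_id=NULL, no match -> dropped
  - book 7 (The Old House): author_id=2 -> matches Smith
So 2 of 7 rows are dropped.

SQL:
SELECT a.title, b.name AS author
FROM books a
INNER JOIN authors b ON a.author_id = b.id

Result:
title         | author
--------------+-------
Silent Waters | Smith 
The Iron Gate | Smith 
Quiet Streets | Smith 
Paper Boats   | Green 
The Old House | Smith 


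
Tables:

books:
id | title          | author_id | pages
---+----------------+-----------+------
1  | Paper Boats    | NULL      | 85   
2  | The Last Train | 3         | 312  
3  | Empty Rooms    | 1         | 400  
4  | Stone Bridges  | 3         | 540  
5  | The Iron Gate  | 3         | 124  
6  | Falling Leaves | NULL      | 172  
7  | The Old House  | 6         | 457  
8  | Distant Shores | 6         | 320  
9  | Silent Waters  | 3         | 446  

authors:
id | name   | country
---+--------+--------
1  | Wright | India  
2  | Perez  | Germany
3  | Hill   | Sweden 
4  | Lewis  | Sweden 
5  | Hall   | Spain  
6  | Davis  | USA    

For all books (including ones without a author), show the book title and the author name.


LEFT JOIN keeps every row from books (the left table); where author_id has no match in authors, the author columns become NULL. Walk through each book:
  - book 1 (Paper Boats): author_id=NULL, no match -> kept with NULL
  - book 2 (The Last Train): author_id=3 -> matches Hill
  - book 3 (Empty Rooms): author_id=1 -> matches Wright
  - book 4 (Stone Bridges): author_id=3 -> matches Hill
  - book 5 (The Iron Gate): author_id=3 -> matches Hill
  - book 6 (Falling Leaves): author_id=NULL, no match -> kept with NULL
  - book 7 (The Old House): author_id=6 -> matches Davis
  - book 8 (Distant Shores): author_id=6 -> matches Davis
  - book 9 (Silent Waters): author_id=3 -> matches Hill
All 9 rows appear; 2 have NULL author.

SQL:
SELECT a.title, b.name AS author
FROM books a
LEFT JOIN authors b ON a.author_id = b.id

Result:
title          | author
---------------+-------
Paper Boats    | NULL  
The Last Train | Hill  
Empty Rooms    | Wright
Stone Bridges  | Hill  
The Iron Gate  | Hill  
Falling Leaves | NULL  
The Old House  | Davis 
Distant Shores | Davis 
Silent Waters  | Hill  


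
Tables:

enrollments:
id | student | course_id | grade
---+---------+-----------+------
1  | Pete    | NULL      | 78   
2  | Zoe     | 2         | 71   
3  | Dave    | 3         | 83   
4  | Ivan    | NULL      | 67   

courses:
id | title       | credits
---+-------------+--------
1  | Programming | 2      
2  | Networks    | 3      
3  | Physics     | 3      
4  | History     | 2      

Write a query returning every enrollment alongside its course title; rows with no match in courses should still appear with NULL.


LEFT JOIN keeps every row from enrollments (the left table); where course_id has no match in courses, the course columns become NULL. Walk through each enrollment:
  - enrollment 1 (Pete): course_id=NULL, no match -> kept with NULL
  - enrollment 2 (Zoe): course_id=2 -> matches Networks
  - enrollment 3 (Dave): course_id=3 -> matches Physics
  - enrollment 4 (Ivan): course_id=NULL, no match -> kept with NULL
All 4 rows appear; 2 have NULL course.

SQL:
SELECT a.student, b.title AS course
FROM enrollments a
LEFT JOIN courses b ON a.course_id = b.id

Result:
student | course  
--------+---------
Pete    | NULL    
Zoe     | Networks
Dave    | Physics 
Ivan    | NULL    


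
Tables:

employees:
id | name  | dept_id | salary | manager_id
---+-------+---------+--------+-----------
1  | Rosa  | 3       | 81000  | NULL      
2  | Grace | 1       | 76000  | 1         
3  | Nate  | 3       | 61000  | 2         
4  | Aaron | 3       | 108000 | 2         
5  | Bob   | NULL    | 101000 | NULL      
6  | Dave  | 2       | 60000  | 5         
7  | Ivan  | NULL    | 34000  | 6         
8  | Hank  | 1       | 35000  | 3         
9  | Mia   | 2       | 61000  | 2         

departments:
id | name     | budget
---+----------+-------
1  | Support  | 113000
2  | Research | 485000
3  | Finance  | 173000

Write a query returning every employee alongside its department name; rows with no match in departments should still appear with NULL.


LEFT JOIN keeps every row from employees (the left table); where dept_id has no match in departments, the department columns become NULL. Walk through each employee:
  - employee 1 (Rosa): dept_id=3 -> matches Finance
  - employee 2 (Grace): dept_id=1 -> matches Support
  - employee 3 (Nate): dept_id=3 -> matches Finance
  - employee 4 (Aaron): dept_id=3 -> matches Finance
  - employee 5 (Bob): dept_id=NULL, no match -> kept with NULL
  - employee 6 (Dave): dept_id=2 -> matches Research
  - employee 7 (Ivan): dept_id=NULL, no match -> kept with NULL
  - employee 8 (Hank): dept_id=1 -> matches Support
  - employee 9 (Mia): dept_id=2 -> matches Research
All 9 rows appear; 2 have NULL department.

SQL:
SELECT a.name, b.name AS department
FROM employees a
LEFT JOIN departments b ON a.dept_id = b.id

Result:
name  | department
------+-----------
Rosa  | Finance   
Grace | Support   
Nate  | Finance   
Aaron | Finance   
Bob   | NULL      
Dave  | Research  
Ivan  | NULL      
Hank  | Support   
Mia   | Research  


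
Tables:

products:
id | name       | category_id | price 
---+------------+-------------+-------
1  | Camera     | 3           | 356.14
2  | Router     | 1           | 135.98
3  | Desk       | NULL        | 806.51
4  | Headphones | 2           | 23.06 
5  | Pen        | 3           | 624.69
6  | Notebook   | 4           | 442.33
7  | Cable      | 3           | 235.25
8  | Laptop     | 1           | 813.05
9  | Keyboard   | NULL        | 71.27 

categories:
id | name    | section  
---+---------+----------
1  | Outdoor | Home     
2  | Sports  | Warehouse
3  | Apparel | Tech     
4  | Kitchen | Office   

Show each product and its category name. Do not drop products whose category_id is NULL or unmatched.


LEFT JOIN keeps every row from products (the left table); where category_id has no match in categories, the category columns become NULL. Walk through each product:
  - product 1 (Camera): category_id=3 -> matches Apparel
  - product 2 (Router): category_id=1 -> matches Outdoor
  - product 3 (Desk): category_id=NULL, no match -> kept with NULL
  - product 4 (Headphones): category_id=2 -> matches Sports
  - product 5 (Pen): category_id=3 -> matches Apparel
  - product 6 (Notebook): category_id=4 -> matches Kitchen
  - product 7 (Cable): category_id=3 -> matches Apparel
  - product 8 (Laptop): category_id=1 -> matches Outdoor
  - product 9 (Keyboard): category_id=NULL, no match -> kept with NULL
All 9 rows appear; 2 have NULL category.

SQL:
SELECT a.name, b.name AS category
FROM products a
LEFT JOIN categories b ON a.category_id = b.id

Result:
name       | category
-----------+---------
Camera     | Apparel 
Router     | Outdoor 
Desk       | NULL    
Headphones | Sports  
Pen        | Apparel 
Notebook   | Kitchen 
Cable      | Apparel 
Laptop     | Outdoor 
Keyboard   | NULL    
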